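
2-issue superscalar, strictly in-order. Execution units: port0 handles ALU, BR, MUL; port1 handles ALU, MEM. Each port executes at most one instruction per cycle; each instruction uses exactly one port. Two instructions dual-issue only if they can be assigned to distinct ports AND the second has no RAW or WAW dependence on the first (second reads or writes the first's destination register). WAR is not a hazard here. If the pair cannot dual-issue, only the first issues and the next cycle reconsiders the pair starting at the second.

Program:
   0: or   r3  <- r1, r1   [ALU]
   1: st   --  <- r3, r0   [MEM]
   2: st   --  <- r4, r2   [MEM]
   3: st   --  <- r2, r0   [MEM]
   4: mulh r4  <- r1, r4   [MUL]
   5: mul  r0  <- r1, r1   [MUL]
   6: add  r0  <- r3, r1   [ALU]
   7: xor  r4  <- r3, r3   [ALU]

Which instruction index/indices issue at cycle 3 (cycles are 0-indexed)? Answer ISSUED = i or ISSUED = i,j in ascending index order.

ISSUED = 3,4

t=0 i0:or.ALU ; RAW r3
t=1 i1:st.MEM ; no-port MEM/MEM
t=2 i2:st.MEM ; no-port MEM/MEM
t=3 i3,i4:st.MEM+mulh.MUL ; pair
t=4 i5:mul.MUL ; WAW r0
t=5 i6,i7:add.ALU+xor.ALU ; pair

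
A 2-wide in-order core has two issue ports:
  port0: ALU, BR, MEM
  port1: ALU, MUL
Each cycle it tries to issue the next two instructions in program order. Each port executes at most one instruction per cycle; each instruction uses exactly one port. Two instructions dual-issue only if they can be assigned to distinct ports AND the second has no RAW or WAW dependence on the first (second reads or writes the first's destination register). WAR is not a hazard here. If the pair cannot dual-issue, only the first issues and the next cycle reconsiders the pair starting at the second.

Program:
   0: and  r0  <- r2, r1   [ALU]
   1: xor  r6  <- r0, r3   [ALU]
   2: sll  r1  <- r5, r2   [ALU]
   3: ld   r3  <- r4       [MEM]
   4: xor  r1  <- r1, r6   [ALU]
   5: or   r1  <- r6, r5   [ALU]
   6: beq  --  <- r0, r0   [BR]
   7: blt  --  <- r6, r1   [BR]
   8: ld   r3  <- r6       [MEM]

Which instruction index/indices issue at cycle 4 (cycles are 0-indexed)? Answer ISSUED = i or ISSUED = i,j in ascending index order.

ISSUED = 7

  cy0 -> i0 (and) RAW r0
  cy1 -> i1+i2 (xor;sll) dual
  cy2 -> i3+i4 (ld;xor) dual
  cy3 -> i5+i6 (or;beq) dual
  cy4 -> i7 (blt) no-port BR/MEM
  cy5 -> i8 (ld) tail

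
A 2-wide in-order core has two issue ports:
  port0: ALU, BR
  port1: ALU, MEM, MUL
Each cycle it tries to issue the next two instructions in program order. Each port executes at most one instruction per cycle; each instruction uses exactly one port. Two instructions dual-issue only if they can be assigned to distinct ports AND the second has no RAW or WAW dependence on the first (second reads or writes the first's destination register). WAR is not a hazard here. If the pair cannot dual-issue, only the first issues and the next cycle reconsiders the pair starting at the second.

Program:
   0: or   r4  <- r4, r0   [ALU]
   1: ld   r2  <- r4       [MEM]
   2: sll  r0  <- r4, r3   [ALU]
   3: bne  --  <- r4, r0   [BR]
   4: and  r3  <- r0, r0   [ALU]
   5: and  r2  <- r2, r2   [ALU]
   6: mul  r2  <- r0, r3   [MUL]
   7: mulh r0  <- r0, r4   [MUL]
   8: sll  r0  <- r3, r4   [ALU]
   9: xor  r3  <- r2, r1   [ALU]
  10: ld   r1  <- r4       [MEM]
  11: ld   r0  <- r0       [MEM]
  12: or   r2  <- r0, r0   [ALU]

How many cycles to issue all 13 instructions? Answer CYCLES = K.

c0: i0 or  RAW r4
c1: i1&i2 ld/sll  pair
c2: i3&i4 bne/and  pair
c3: i5 and  WAW r2
c4: i6 mul  no-port MUL/MUL
c5: i7 mulh  WAW r0
c6: i8&i9 sll/xor  pair
c7: i10 ld  no-port MEM/MEM
c8: i11 ld  RAW r0
c9: i12 or  tail

CYCLES = 10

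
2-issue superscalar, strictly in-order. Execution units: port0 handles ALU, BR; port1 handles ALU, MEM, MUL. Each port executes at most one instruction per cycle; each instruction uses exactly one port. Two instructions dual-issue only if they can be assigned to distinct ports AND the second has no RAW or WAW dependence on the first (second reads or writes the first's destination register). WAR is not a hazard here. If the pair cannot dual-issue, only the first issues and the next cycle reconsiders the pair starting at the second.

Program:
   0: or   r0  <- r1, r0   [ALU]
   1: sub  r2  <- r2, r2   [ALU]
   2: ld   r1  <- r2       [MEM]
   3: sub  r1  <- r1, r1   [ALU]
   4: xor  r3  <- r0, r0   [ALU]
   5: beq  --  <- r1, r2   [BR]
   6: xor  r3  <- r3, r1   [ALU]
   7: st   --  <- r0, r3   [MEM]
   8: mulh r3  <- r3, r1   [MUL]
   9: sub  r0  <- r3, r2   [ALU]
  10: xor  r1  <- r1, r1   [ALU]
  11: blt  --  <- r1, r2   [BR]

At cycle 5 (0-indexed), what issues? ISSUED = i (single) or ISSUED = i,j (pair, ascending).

0. or.ALU+sub.ALU @i0,i1  | dual
1. ld.MEM @i2  | RAW+WAW r1
2. sub.ALU+xor.ALU @i3,i4  | dual
3. beq.BR+xor.ALU @i5,i6  | dual
4. st.MEM @i7  | no-port MEM/MUL
5. mulh.MUL @i8  | RAW r3
6. sub.ALU+xor.ALU @i9,i10  | dual
7. blt.BR @i11  | tail

ISSUED = 8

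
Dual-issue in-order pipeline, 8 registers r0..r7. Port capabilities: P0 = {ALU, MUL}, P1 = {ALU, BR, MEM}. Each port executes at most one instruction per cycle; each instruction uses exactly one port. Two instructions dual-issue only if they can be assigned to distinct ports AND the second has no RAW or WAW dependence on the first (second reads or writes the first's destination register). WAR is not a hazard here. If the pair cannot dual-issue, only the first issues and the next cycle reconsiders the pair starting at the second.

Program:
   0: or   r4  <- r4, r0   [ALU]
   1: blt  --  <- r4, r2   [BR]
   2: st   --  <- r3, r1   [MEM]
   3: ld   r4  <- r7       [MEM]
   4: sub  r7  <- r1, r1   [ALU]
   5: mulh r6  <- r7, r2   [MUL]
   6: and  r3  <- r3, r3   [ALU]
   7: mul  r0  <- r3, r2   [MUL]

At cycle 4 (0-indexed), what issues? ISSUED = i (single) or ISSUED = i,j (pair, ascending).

0. or.ALU @i0  | RAW r4
1. blt.BR @i1  | no-port BR/MEM
2. st.MEM @i2  | no-port MEM/MEM
3. ld.MEM;sub.ALU @i3,i4  | dual
4. mulh.MUL;and.ALU @i5,i6  | dual
5. mul.MUL @i7  | tail

ISSUED = 5,6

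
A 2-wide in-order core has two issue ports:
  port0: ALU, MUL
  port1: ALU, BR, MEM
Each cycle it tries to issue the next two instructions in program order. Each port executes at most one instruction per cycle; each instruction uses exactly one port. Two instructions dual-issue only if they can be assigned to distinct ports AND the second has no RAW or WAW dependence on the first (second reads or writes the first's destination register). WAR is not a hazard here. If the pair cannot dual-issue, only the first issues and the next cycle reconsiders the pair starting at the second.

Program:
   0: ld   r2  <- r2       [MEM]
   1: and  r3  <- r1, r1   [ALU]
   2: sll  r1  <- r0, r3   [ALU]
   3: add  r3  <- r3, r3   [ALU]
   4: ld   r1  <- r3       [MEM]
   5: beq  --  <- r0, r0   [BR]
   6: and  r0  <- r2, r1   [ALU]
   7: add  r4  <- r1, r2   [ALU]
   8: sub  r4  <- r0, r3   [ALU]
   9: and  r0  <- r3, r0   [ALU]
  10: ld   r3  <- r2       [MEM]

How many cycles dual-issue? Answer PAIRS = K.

c0: i0/i1 ld;and  2-wide
c1: i2/i3 sll;add  2-wide
c2: i4 ld  no-port MEM/BR
c3: i5/i6 beq;and  2-wide
c4: i7 add  WAW r4
c5: i8/i9 sub;and  2-wide
c6: i10 ld  tail

PAIRS = 4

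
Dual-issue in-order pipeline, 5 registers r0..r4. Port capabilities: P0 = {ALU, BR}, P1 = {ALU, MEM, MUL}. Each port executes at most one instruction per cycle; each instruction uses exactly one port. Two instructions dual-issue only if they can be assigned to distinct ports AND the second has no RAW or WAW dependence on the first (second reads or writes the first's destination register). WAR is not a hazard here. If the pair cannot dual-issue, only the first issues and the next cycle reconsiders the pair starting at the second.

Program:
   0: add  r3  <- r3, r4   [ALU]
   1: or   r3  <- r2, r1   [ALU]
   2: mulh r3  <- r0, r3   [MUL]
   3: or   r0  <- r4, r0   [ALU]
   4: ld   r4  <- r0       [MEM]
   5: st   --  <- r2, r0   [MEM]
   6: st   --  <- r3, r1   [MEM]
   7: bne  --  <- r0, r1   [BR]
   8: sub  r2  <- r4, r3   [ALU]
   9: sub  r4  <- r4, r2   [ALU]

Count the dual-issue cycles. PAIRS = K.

  cy0 -> i0 (add) WAW r3
  cy1 -> i1 (or) RAW+WAW r3
  cy2 -> i2,i3 (mulh+or) 2-wide
  cy3 -> i4 (ld) no-port MEM/MEM
  cy4 -> i5 (st) no-port MEM/MEM
  cy5 -> i6,i7 (st+bne) 2-wide
  cy6 -> i8 (sub) RAW r2
  cy7 -> i9 (sub) tail

PAIRS = 2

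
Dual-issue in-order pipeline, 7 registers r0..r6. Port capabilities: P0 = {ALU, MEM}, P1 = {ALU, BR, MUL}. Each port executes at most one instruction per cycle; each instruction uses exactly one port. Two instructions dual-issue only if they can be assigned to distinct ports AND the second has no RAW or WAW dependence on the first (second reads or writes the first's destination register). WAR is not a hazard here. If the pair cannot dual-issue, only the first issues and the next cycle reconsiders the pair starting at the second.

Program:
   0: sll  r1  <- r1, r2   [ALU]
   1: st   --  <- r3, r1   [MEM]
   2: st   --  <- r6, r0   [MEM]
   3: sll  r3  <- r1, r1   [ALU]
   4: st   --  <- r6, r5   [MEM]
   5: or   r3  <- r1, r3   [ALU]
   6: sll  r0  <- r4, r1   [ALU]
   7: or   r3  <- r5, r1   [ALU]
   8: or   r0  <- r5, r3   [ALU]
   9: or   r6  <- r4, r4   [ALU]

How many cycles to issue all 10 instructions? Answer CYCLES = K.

CYCLES = 6

  cy0 -> i0 (sll.ALU) RAW r1
  cy1 -> i1 (st.MEM) no-port MEM/MEM
  cy2 -> i2/i3 (st.MEM sll.ALU) pair
  cy3 -> i4/i5 (st.MEM or.ALU) pair
  cy4 -> i6/i7 (sll.ALU or.ALU) pair
  cy5 -> i8/i9 (or.ALU or.ALU) pair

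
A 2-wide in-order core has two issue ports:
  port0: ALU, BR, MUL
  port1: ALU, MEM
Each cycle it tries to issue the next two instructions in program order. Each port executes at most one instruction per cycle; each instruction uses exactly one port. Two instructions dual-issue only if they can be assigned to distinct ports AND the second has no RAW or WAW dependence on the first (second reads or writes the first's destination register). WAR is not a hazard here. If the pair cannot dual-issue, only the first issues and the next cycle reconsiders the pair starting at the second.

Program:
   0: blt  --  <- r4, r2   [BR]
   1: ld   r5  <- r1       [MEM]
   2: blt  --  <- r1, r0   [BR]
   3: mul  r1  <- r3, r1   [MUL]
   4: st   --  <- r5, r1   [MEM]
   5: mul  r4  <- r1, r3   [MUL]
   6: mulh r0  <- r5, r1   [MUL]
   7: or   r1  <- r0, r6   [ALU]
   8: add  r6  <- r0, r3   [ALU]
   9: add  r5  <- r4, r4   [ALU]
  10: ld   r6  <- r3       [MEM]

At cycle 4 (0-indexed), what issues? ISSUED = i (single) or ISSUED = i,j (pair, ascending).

  cy0 -> i0,i1 (blt.BR/ld.MEM) dual
  cy1 -> i2 (blt.BR) no-port BR/MUL
  cy2 -> i3 (mul.MUL) RAW r1
  cy3 -> i4,i5 (st.MEM/mul.MUL) dual
  cy4 -> i6 (mulh.MUL) RAW r0
  cy5 -> i7,i8 (or.ALU/add.ALU) dual
  cy6 -> i9,i10 (add.ALU/ld.MEM) dual

ISSUED = 6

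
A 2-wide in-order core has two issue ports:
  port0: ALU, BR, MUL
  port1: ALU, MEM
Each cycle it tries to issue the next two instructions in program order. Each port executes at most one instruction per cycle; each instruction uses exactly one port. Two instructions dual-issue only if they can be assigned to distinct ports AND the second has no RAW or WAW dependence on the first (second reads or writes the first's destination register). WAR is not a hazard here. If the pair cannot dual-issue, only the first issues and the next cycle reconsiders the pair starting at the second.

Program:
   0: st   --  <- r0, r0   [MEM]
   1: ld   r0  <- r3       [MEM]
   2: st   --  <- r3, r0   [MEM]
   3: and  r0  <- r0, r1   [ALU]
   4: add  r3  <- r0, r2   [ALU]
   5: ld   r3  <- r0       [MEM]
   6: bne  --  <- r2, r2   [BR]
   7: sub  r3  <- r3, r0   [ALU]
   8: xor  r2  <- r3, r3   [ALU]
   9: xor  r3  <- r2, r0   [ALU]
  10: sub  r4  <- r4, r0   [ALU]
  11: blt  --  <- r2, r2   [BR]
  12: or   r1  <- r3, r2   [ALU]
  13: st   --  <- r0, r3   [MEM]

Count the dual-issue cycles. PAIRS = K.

PAIRS = 4

[0] i0  st  -- no-port MEM/MEM
[1] i1  ld  -- no-port MEM/MEM
[2] i2+i3  st;and  -- dual
[3] i4  add  -- WAW r3
[4] i5+i6  ld;bne  -- dual
[5] i7  sub  -- RAW r3
[6] i8  xor  -- RAW r2
[7] i9+i10  xor;sub  -- dual
[8] i11+i12  blt;or  -- dual
[9] i13  st  -- tail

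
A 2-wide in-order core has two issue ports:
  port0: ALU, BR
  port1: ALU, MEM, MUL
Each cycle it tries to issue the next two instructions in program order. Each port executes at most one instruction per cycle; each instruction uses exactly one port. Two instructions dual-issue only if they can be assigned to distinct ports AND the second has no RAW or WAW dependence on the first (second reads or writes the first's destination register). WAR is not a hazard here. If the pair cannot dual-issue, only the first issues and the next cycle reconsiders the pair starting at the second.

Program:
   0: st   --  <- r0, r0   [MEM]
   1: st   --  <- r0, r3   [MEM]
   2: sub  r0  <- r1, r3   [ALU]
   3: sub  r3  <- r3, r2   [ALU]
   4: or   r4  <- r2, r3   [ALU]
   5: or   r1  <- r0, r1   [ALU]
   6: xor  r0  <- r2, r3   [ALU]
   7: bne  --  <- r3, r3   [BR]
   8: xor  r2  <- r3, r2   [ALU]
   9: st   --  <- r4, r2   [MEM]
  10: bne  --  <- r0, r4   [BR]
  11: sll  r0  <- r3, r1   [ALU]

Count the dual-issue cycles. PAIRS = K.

PAIRS = 4

c0: i0 st.MEM  no-port MEM/MEM
c1: i1,i2 st.MEM/sub.ALU  pair
c2: i3 sub.ALU  RAW r3
c3: i4,i5 or.ALU/or.ALU  pair
c4: i6,i7 xor.ALU/bne.BR  pair
c5: i8 xor.ALU  RAW r2
c6: i9,i10 st.MEM/bne.BR  pair
c7: i11 sll.ALU  tail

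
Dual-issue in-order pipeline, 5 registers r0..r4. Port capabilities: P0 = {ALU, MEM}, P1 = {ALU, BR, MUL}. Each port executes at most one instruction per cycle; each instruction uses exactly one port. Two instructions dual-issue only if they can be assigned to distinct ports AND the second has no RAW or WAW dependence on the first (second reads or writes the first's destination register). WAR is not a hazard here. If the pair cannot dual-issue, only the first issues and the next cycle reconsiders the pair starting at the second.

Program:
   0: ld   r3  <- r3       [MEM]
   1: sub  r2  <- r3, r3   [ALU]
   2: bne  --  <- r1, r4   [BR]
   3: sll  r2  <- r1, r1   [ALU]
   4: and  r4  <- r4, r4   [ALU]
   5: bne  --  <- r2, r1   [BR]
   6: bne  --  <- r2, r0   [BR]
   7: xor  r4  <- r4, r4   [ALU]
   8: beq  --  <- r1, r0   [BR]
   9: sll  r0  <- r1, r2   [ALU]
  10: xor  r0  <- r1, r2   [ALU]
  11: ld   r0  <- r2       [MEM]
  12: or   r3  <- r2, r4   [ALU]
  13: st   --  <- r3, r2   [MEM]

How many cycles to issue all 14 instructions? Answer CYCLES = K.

CYCLES = 9

[0] i0  ld  -- RAW r3
[1] i1+i2  sub bne  -- dual
[2] i3+i4  sll and  -- dual
[3] i5  bne  -- no-port BR/BR
[4] i6+i7  bne xor  -- dual
[5] i8+i9  beq sll  -- dual
[6] i10  xor  -- WAW r0
[7] i11+i12  ld or  -- dual
[8] i13  st  -- tail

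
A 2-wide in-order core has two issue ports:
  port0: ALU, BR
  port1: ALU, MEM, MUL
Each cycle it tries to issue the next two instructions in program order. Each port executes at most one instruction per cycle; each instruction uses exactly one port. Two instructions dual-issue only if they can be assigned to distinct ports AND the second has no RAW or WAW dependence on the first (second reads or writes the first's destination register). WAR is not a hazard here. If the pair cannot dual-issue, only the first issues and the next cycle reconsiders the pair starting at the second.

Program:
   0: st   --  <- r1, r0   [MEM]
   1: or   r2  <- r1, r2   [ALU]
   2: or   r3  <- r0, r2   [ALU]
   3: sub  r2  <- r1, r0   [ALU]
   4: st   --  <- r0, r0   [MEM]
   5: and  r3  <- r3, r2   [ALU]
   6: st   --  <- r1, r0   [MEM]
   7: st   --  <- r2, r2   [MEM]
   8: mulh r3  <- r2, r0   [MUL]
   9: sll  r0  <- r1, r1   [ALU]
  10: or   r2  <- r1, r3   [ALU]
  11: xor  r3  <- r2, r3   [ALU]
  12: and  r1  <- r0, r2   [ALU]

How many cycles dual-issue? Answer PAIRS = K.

PAIRS = 5

[0] i0,i1  st;or  -- dual
[1] i2,i3  or;sub  -- dual
[2] i4,i5  st;and  -- dual
[3] i6  st  -- no-port MEM/MEM
[4] i7  st  -- no-port MEM/MUL
[5] i8,i9  mulh;sll  -- dual
[6] i10  or  -- RAW r2
[7] i11,i12  xor;and  -- dual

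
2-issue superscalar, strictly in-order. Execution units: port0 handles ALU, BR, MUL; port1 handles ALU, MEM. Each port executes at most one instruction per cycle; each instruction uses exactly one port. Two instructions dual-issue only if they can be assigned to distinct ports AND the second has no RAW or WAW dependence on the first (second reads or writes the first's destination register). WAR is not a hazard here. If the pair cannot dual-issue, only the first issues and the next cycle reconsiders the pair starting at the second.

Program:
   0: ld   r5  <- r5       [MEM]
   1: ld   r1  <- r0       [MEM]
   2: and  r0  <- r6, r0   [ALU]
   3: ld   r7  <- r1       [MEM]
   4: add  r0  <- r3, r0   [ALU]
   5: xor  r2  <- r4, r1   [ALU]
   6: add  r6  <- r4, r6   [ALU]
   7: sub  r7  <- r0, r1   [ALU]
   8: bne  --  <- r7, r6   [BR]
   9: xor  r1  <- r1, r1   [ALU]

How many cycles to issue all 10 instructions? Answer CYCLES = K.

CYCLES = 6

t=0 i0:ld.MEM ; no-port MEM/MEM
t=1 i1&i2:ld.MEM+and.ALU ; pair
t=2 i3&i4:ld.MEM+add.ALU ; pair
t=3 i5&i6:xor.ALU+add.ALU ; pair
t=4 i7:sub.ALU ; RAW r7
t=5 i8&i9:bne.BR+xor.ALU ; pair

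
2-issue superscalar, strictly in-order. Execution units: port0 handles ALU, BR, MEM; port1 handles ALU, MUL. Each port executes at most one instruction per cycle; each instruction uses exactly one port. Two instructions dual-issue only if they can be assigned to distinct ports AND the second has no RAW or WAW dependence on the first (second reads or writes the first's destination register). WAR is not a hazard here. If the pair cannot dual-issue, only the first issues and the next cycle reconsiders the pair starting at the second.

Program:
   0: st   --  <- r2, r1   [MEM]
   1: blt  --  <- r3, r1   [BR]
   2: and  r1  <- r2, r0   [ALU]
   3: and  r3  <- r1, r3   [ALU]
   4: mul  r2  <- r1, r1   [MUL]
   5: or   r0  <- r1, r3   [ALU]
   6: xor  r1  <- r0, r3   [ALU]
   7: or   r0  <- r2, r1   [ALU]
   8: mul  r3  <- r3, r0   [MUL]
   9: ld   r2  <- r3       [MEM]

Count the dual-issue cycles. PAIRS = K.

c0: i0 st  no-port MEM/BR
c1: i1/i2 blt;and  2-wide
c2: i3/i4 and;mul  2-wide
c3: i5 or  RAW r0
c4: i6 xor  RAW r1
c5: i7 or  RAW r0
c6: i8 mul  RAW r3
c7: i9 ld  tail

PAIRS = 2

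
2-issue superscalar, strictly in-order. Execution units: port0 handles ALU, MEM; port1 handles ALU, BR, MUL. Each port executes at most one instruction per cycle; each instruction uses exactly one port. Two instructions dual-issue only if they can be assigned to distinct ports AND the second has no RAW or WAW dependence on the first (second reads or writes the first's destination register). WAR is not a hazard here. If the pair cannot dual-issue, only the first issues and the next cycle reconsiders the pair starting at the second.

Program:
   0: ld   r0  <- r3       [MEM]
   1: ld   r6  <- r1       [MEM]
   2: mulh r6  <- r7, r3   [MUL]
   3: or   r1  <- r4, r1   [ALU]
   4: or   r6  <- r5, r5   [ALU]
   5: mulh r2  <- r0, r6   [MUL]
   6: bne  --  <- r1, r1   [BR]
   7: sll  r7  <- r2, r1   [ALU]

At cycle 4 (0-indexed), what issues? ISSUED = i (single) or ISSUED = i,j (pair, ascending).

ISSUED = 5

[0] i0  ld.MEM  -- no-port MEM/MEM
[1] i1  ld.MEM  -- WAW r6
[2] i2+i3  mulh.MUL or.ALU  -- 2-wide
[3] i4  or.ALU  -- RAW r6
[4] i5  mulh.MUL  -- no-port MUL/BR
[5] i6+i7  bne.BR sll.ALU  -- 2-wide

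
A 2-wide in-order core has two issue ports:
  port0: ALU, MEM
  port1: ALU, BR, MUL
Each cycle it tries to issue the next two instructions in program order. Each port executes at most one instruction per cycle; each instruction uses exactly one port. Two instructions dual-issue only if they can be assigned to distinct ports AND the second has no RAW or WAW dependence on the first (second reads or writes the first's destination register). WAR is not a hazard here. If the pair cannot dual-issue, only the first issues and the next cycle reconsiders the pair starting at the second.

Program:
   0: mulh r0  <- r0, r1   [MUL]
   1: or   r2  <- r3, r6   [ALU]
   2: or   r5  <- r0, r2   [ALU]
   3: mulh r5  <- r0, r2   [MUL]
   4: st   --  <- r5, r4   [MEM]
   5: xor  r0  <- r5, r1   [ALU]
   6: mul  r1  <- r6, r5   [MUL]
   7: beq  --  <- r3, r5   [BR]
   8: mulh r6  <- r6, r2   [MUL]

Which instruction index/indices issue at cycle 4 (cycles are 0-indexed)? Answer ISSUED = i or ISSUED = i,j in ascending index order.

ISSUED = 6

  cy0 -> i0,i1 (mulh.MUL/or.ALU) dual
  cy1 -> i2 (or.ALU) WAW r5
  cy2 -> i3 (mulh.MUL) RAW r5
  cy3 -> i4,i5 (st.MEM/xor.ALU) dual
  cy4 -> i6 (mul.MUL) no-port MUL/BR
  cy5 -> i7 (beq.BR) no-port BR/MUL
  cy6 -> i8 (mulh.MUL) tail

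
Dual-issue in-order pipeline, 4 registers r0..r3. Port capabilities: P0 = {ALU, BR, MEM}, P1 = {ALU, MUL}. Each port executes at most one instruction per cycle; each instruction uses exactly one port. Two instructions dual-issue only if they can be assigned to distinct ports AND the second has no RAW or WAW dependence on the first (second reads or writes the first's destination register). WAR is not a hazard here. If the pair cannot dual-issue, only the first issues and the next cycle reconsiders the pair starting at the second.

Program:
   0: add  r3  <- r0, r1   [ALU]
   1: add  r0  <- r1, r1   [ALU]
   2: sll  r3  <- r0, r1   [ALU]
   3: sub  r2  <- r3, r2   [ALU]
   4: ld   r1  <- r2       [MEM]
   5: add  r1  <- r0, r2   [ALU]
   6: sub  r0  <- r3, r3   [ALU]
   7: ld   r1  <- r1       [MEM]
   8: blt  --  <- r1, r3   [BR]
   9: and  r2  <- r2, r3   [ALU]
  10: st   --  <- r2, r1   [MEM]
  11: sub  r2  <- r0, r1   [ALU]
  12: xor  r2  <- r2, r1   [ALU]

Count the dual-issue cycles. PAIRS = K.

#0 head=0: add.ALU+add.ALU i0/i1 dual
#1 head=2: sll.ALU i2 RAW r3
#2 head=3: sub.ALU i3 RAW r2
#3 head=4: ld.MEM i4 WAW r1
#4 head=5: add.ALU+sub.ALU i5/i6 dual
#5 head=7: ld.MEM i7 no-port MEM/BR
#6 head=8: blt.BR+and.ALU i8/i9 dual
#7 head=10: st.MEM+sub.ALU i10/i11 dual
#8 head=12: xor.ALU i12 tail

PAIRS = 4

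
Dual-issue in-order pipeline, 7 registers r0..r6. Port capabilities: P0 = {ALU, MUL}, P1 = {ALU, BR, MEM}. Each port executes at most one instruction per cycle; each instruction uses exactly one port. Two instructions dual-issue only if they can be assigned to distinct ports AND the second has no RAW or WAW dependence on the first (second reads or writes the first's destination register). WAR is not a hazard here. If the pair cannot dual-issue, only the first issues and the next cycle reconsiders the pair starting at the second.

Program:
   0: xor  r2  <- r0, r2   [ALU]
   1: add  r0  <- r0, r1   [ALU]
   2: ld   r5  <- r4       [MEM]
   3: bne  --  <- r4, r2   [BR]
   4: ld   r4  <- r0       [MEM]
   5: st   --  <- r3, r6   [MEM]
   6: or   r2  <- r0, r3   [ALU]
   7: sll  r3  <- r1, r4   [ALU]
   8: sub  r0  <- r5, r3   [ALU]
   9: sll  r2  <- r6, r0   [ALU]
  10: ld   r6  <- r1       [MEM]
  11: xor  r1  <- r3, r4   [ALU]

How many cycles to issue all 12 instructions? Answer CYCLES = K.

0. xor+add @i0&i1  | 2-wide
1. ld @i2  | no-port MEM/BR
2. bne @i3  | no-port BR/MEM
3. ld @i4  | no-port MEM/MEM
4. st+or @i5&i6  | 2-wide
5. sll @i7  | RAW r3
6. sub @i8  | RAW r0
7. sll+ld @i9&i10  | 2-wide
8. xor @i11  | tail

CYCLES = 9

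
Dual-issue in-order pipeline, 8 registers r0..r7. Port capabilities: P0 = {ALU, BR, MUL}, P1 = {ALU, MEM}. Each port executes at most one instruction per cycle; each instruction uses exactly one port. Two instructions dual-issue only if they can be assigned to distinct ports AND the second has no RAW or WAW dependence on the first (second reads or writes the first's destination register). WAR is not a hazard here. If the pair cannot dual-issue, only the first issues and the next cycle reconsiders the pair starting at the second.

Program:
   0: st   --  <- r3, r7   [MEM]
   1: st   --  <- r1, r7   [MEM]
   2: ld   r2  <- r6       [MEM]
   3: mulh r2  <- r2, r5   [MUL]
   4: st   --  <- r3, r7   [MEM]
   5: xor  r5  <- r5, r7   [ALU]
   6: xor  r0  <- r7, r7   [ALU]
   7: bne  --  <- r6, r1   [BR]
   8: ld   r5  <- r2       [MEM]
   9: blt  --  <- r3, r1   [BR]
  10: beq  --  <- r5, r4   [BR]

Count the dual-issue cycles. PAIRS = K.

PAIRS = 3

[0] i0  st.MEM  -- no-port MEM/MEM
[1] i1  st.MEM  -- no-port MEM/MEM
[2] i2  ld.MEM  -- RAW+WAW r2
[3] i3&i4  mulh.MUL+st.MEM  -- pair
[4] i5&i6  xor.ALU+xor.ALU  -- pair
[5] i7&i8  bne.BR+ld.MEM  -- pair
[6] i9  blt.BR  -- no-port BR/BR
[7] i10  beq.BR  -- tail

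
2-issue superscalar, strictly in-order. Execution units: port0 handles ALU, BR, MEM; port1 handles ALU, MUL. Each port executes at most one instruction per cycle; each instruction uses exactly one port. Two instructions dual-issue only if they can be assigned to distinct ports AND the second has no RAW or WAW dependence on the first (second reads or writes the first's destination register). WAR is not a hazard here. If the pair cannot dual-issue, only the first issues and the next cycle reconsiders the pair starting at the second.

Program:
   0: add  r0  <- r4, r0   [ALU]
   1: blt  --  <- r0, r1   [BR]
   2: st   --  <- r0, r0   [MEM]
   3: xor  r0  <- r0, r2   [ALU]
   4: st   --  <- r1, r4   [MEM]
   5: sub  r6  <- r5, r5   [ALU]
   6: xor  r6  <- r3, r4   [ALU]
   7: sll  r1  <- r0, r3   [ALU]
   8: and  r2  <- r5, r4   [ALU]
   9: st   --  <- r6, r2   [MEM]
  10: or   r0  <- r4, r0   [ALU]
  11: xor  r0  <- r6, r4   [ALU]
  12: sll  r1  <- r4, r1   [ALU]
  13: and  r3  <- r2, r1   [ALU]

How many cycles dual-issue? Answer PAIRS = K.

c0: i0 add.ALU  RAW r0
c1: i1 blt.BR  no-port BR/MEM
c2: i2&i3 st.MEM xor.ALU  pair
c3: i4&i5 st.MEM sub.ALU  pair
c4: i6&i7 xor.ALU sll.ALU  pair
c5: i8 and.ALU  RAW r2
c6: i9&i10 st.MEM or.ALU  pair
c7: i11&i12 xor.ALU sll.ALU  pair
c8: i13 and.ALU  tail

PAIRS = 5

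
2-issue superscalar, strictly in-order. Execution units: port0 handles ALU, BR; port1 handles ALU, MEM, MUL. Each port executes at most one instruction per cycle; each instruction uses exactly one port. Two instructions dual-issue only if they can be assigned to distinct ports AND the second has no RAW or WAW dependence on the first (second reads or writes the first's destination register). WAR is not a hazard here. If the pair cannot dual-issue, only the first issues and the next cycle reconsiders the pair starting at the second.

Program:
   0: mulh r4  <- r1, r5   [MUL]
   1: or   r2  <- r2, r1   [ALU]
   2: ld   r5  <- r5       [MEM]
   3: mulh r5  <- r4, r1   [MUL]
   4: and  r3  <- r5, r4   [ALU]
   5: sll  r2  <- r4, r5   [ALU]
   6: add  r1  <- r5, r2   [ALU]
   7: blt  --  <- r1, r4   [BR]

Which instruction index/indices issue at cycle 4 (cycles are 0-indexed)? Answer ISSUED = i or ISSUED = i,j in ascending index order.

ISSUED = 6

c0: i0&i1 mulh.MUL or.ALU  2-wide
c1: i2 ld.MEM  no-port MEM/MUL
c2: i3 mulh.MUL  RAW r5
c3: i4&i5 and.ALU sll.ALU  2-wide
c4: i6 add.ALU  RAW r1
c5: i7 blt.BR  tail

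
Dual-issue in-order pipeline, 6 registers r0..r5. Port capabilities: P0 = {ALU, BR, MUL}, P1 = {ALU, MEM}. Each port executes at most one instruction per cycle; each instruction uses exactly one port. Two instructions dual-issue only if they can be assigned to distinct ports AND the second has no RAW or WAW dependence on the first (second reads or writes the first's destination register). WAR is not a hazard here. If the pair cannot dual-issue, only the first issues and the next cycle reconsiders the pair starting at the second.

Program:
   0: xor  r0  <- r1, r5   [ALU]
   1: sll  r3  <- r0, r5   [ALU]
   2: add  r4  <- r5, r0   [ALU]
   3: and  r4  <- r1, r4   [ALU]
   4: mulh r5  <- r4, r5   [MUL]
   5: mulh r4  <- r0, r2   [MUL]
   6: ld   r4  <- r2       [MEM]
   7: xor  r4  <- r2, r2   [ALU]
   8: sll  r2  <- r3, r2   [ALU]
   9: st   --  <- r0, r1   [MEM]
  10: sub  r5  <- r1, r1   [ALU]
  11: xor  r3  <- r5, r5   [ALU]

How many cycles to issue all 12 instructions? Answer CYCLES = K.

CYCLES = 9

[0] i0  xor.ALU  -- RAW r0
[1] i1+i2  sll.ALU/add.ALU  -- 2-wide
[2] i3  and.ALU  -- RAW r4
[3] i4  mulh.MUL  -- no-port MUL/MUL
[4] i5  mulh.MUL  -- WAW r4
[5] i6  ld.MEM  -- WAW r4
[6] i7+i8  xor.ALU/sll.ALU  -- 2-wide
[7] i9+i10  st.MEM/sub.ALU  -- 2-wide
[8] i11  xor.ALU  -- tail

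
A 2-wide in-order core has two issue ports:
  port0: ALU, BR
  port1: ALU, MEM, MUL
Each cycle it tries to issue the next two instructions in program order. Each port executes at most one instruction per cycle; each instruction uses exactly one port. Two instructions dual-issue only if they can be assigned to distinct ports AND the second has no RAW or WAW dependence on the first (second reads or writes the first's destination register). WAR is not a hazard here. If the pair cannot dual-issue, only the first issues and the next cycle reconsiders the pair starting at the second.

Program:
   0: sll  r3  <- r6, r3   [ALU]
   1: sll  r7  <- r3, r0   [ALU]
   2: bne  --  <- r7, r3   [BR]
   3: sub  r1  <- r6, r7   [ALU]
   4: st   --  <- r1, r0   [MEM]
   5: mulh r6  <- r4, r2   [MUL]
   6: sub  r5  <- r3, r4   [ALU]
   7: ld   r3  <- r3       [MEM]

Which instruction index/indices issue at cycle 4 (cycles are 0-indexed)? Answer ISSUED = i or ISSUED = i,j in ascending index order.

ISSUED = 5,6

t=0 i0:sll ; RAW r3
t=1 i1:sll ; RAW r7
t=2 i2&i3:bne;sub ; dual
t=3 i4:st ; no-port MEM/MUL
t=4 i5&i6:mulh;sub ; dual
t=5 i7:ld ; tail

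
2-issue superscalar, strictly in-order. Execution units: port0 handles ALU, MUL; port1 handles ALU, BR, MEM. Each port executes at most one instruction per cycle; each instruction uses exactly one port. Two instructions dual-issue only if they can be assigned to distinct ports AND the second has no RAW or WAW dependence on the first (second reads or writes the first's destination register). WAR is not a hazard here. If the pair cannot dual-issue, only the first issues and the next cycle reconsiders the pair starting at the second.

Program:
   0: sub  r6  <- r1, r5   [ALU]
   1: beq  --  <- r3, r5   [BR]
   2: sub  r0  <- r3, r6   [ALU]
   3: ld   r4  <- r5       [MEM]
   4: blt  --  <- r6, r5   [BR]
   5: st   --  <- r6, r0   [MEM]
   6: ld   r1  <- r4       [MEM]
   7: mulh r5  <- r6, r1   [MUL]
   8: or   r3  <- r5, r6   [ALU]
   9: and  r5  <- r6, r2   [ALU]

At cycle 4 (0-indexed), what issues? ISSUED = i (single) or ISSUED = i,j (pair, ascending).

0. sub+beq @i0&i1  | dual
1. sub+ld @i2&i3  | dual
2. blt @i4  | no-port BR/MEM
3. st @i5  | no-port MEM/MEM
4. ld @i6  | RAW r1
5. mulh @i7  | RAW r5
6. or+and @i8&i9  | dual

ISSUED = 6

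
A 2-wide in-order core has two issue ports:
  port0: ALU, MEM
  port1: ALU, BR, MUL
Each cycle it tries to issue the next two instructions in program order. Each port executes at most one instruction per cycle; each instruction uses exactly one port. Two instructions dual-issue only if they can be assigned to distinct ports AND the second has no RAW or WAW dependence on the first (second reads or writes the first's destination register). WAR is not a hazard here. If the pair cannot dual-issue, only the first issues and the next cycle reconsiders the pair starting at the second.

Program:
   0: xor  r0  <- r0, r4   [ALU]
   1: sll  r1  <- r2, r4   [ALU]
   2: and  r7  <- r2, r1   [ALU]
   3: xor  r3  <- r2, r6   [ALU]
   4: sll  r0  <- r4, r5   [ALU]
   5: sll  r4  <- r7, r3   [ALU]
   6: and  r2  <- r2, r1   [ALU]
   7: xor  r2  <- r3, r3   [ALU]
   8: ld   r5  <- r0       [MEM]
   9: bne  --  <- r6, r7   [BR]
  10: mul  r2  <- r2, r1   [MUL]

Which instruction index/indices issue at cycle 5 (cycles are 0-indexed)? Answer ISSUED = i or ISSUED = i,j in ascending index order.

ISSUED = 9

t=0 i0&i1:xor.ALU sll.ALU ; 2-wide
t=1 i2&i3:and.ALU xor.ALU ; 2-wide
t=2 i4&i5:sll.ALU sll.ALU ; 2-wide
t=3 i6:and.ALU ; WAW r2
t=4 i7&i8:xor.ALU ld.MEM ; 2-wide
t=5 i9:bne.BR ; no-port BR/MUL
t=6 i10:mul.MUL ; tail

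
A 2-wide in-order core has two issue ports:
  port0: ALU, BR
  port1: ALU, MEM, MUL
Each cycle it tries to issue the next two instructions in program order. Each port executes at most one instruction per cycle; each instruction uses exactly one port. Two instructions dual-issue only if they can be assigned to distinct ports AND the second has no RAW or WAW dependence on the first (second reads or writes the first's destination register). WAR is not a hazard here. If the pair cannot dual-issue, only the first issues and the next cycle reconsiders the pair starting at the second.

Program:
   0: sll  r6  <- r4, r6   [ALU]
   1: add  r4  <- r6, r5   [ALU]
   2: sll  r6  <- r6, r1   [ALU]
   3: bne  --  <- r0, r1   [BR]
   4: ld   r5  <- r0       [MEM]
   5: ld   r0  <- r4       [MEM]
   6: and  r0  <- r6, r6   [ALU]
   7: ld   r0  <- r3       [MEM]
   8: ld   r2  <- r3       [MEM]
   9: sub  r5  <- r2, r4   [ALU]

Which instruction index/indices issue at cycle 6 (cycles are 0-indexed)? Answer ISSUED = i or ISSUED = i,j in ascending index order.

ISSUED = 8

t=0 i0:sll.ALU ; RAW r6
t=1 i1/i2:add.ALU sll.ALU ; dual
t=2 i3/i4:bne.BR ld.MEM ; dual
t=3 i5:ld.MEM ; WAW r0
t=4 i6:and.ALU ; WAW r0
t=5 i7:ld.MEM ; no-port MEM/MEM
t=6 i8:ld.MEM ; RAW r2
t=7 i9:sub.ALU ; tail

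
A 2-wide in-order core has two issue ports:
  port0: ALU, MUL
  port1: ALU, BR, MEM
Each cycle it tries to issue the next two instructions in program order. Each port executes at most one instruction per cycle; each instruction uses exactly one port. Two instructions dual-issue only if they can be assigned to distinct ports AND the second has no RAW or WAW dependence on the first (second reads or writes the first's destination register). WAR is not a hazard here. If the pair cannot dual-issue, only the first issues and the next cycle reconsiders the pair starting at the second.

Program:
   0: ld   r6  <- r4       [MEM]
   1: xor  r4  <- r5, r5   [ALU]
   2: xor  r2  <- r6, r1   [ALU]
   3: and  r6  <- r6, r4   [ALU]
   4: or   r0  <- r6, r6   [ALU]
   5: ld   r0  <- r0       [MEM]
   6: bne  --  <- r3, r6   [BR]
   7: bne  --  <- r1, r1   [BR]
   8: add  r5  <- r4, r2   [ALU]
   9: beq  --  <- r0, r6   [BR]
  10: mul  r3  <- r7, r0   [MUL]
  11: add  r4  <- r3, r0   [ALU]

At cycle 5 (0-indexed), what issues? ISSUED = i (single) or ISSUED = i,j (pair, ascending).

0. ld/xor @i0&i1  | dual
1. xor/and @i2&i3  | dual
2. or @i4  | RAW+WAW r0
3. ld @i5  | no-port MEM/BR
4. bne @i6  | no-port BR/BR
5. bne/add @i7&i8  | dual
6. beq/mul @i9&i10  | dual
7. add @i11  | tail

ISSUED = 7,8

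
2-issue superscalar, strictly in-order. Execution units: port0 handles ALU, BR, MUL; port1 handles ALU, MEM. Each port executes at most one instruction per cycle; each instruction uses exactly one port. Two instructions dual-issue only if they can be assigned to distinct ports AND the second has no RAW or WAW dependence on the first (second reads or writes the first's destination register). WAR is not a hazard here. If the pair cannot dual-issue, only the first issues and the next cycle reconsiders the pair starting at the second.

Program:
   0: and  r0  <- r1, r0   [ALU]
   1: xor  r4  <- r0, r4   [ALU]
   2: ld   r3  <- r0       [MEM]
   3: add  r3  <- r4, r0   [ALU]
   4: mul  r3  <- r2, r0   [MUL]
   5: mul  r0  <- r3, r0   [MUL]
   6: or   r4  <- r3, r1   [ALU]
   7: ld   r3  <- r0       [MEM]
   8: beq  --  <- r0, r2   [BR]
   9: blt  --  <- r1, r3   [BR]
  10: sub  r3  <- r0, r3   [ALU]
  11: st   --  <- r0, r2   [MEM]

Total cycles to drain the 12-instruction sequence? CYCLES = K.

CYCLES = 8

[0] i0  and.ALU  -- RAW r0
[1] i1&i2  xor.ALU/ld.MEM  -- pair
[2] i3  add.ALU  -- WAW r3
[3] i4  mul.MUL  -- no-port MUL/MUL
[4] i5&i6  mul.MUL/or.ALU  -- pair
[5] i7&i8  ld.MEM/beq.BR  -- pair
[6] i9&i10  blt.BR/sub.ALU  -- pair
[7] i11  st.MEM  -- tail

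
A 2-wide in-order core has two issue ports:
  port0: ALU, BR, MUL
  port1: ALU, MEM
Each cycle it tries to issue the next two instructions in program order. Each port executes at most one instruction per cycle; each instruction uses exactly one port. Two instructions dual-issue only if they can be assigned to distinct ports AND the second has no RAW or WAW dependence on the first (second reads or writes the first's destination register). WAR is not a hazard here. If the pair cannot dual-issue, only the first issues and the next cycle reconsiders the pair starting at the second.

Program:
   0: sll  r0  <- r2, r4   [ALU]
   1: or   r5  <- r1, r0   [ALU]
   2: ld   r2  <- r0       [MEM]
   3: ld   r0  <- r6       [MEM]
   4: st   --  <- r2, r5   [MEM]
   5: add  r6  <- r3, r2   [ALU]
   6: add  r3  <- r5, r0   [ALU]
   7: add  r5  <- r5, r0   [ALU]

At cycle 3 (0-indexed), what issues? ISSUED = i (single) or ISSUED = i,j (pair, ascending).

[0] i0  sll.ALU  -- RAW r0
[1] i1,i2  or.ALU ld.MEM  -- 2-wide
[2] i3  ld.MEM  -- no-port MEM/MEM
[3] i4,i5  st.MEM add.ALU  -- 2-wide
[4] i6,i7  add.ALU add.ALU  -- 2-wide

ISSUED = 4,5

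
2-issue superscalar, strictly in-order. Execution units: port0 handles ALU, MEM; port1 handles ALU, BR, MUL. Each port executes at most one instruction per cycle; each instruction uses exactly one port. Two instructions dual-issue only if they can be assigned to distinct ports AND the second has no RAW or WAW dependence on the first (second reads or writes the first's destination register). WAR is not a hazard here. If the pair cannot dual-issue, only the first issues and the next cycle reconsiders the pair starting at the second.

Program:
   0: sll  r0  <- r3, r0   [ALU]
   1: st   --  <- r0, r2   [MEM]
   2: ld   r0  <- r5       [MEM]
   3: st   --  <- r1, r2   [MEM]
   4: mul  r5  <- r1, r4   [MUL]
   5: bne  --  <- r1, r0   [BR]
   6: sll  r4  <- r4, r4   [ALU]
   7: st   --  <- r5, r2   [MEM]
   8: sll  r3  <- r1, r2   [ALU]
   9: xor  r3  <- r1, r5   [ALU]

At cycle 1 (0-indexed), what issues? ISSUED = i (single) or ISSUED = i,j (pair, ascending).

ISSUED = 1

  cy0 -> i0 (sll) RAW r0
  cy1 -> i1 (st) no-port MEM/MEM
  cy2 -> i2 (ld) no-port MEM/MEM
  cy3 -> i3+i4 (st mul) dual
  cy4 -> i5+i6 (bne sll) dual
  cy5 -> i7+i8 (st sll) dual
  cy6 -> i9 (xor) tail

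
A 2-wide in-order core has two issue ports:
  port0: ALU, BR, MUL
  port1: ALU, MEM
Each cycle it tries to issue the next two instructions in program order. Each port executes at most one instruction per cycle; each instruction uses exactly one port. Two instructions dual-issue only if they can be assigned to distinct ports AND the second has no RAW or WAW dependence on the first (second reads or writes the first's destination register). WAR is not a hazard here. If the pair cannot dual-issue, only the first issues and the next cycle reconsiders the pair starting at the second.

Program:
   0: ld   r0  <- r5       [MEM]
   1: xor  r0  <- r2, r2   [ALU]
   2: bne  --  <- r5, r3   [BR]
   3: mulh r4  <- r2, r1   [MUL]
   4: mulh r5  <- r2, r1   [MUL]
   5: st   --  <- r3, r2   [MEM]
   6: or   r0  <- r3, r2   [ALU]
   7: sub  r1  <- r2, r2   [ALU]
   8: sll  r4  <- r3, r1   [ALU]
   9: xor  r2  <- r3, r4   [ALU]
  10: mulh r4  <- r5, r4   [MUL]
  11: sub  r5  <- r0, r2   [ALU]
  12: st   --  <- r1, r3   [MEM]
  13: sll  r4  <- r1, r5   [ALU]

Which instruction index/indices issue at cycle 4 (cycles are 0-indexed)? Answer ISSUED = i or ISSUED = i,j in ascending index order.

ISSUED = 6,7

[0] i0  ld.MEM  -- WAW r0
[1] i1/i2  xor.ALU/bne.BR  -- dual
[2] i3  mulh.MUL  -- no-port MUL/MUL
[3] i4/i5  mulh.MUL/st.MEM  -- dual
[4] i6/i7  or.ALU/sub.ALU  -- dual
[5] i8  sll.ALU  -- RAW r4
[6] i9/i10  xor.ALU/mulh.MUL  -- dual
[7] i11/i12  sub.ALU/st.MEM  -- dual
[8] i13  sll.ALU  -- tail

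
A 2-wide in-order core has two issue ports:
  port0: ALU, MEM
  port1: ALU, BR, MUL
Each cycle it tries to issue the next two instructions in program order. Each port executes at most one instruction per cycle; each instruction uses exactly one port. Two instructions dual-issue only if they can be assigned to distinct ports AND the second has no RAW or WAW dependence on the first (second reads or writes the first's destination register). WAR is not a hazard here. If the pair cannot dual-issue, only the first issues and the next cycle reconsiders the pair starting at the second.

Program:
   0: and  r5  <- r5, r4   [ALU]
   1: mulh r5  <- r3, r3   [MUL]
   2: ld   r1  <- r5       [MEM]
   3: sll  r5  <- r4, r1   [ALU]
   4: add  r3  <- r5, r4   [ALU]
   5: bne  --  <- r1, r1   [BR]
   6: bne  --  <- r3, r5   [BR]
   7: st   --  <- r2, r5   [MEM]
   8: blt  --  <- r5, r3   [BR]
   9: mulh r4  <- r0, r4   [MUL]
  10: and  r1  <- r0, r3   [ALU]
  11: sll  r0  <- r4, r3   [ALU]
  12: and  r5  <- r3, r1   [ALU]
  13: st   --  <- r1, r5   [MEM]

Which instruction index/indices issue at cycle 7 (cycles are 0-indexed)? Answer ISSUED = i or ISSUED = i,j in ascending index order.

ISSUED = 9,10

#0 head=0: and i0 WAW r5
#1 head=1: mulh i1 RAW r5
#2 head=2: ld i2 RAW r1
#3 head=3: sll i3 RAW r5
#4 head=4: add+bne i4/i5 pair
#5 head=6: bne+st i6/i7 pair
#6 head=8: blt i8 no-port BR/MUL
#7 head=9: mulh+and i9/i10 pair
#8 head=11: sll+and i11/i12 pair
#9 head=13: st i13 tail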